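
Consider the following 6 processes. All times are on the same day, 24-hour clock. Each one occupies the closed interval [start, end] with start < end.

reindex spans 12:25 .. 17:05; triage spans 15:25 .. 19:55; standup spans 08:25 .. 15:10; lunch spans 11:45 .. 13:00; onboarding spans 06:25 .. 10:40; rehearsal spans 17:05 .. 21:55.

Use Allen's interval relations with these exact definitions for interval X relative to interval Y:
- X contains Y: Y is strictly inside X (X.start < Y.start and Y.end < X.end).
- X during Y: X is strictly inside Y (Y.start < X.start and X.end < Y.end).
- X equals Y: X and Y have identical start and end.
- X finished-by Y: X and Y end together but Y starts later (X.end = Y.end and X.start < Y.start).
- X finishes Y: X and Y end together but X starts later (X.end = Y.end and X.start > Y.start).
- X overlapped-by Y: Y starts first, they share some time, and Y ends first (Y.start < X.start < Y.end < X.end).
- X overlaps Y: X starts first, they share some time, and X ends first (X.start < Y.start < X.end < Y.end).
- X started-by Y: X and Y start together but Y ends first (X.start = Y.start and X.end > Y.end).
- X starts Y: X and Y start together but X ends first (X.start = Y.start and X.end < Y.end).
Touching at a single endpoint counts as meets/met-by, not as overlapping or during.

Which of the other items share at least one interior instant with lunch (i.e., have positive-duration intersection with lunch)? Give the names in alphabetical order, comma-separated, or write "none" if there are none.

Target lunch = [11:45, 13:00].
onboarding [06:25, 10:40] → before → no.
rehearsal [17:05, 21:55] → after → no.
reindex [12:25, 17:05] → overlapped-by → yes.
standup [08:25, 15:10] → contains → yes.
triage [15:25, 19:55] → after → no.
Result: reindex, standup.

reindex, standup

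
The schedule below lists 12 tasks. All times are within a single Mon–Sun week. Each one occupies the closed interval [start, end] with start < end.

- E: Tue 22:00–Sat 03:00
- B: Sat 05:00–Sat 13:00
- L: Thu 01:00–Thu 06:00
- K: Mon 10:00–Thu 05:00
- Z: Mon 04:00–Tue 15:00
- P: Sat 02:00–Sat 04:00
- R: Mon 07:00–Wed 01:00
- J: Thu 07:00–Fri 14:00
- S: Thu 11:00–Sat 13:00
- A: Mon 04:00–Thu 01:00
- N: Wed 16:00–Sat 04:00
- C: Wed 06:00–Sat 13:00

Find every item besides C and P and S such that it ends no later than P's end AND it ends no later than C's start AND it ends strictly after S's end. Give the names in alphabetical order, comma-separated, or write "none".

Conditions: its end is no later than P's end (X.end <= Sat 04:00) AND its end is no later than C's start (X.end <= Wed 06:00) AND its end is strictly after S's end (X.end > Sat 13:00).
A: end Thu 01:00 <= Sat 04:00? ✓; end Thu 01:00 <= Wed 06:00? ✗; end Thu 01:00 > Sat 13:00? ✗ → no.
B: end Sat 13:00 <= Sat 04:00? ✗; end Sat 13:00 <= Wed 06:00? ✗; end Sat 13:00 > Sat 13:00? ✗ → no.
E: end Sat 03:00 <= Sat 04:00? ✓; end Sat 03:00 <= Wed 06:00? ✗; end Sat 03:00 > Sat 13:00? ✗ → no.
J: end Fri 14:00 <= Sat 04:00? ✓; end Fri 14:00 <= Wed 06:00? ✗; end Fri 14:00 > Sat 13:00? ✗ → no.
K: end Thu 05:00 <= Sat 04:00? ✓; end Thu 05:00 <= Wed 06:00? ✗; end Thu 05:00 > Sat 13:00? ✗ → no.
L: end Thu 06:00 <= Sat 04:00? ✓; end Thu 06:00 <= Wed 06:00? ✗; end Thu 06:00 > Sat 13:00? ✗ → no.
N: end Sat 04:00 <= Sat 04:00? ✓; end Sat 04:00 <= Wed 06:00? ✗; end Sat 04:00 > Sat 13:00? ✗ → no.
R: end Wed 01:00 <= Sat 04:00? ✓; end Wed 01:00 <= Wed 06:00? ✓; end Wed 01:00 > Sat 13:00? ✗ → no.
Z: end Tue 15:00 <= Sat 04:00? ✓; end Tue 15:00 <= Wed 06:00? ✓; end Tue 15:00 > Sat 13:00? ✗ → no.
Result: none.

none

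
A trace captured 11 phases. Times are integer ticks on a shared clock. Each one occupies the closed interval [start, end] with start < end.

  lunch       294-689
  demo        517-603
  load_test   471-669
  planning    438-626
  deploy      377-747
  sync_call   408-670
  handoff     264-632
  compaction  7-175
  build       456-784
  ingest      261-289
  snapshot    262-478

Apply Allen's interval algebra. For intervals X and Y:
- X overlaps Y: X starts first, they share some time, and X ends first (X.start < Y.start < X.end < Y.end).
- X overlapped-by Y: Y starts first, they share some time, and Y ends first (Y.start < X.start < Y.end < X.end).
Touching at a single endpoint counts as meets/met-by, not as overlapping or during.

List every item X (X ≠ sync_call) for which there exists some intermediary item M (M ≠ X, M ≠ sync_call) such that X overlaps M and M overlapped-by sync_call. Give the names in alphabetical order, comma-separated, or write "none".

deploy, handoff, lunch, planning, snapshot

Target sync_call = [408, 670].
Intermediaries M with M overlapped-by sync_call: build.
Via build — items with X overlaps build: deploy, handoff, lunch, planning, snapshot.
Union: deploy, handoff, lunch, planning, snapshot.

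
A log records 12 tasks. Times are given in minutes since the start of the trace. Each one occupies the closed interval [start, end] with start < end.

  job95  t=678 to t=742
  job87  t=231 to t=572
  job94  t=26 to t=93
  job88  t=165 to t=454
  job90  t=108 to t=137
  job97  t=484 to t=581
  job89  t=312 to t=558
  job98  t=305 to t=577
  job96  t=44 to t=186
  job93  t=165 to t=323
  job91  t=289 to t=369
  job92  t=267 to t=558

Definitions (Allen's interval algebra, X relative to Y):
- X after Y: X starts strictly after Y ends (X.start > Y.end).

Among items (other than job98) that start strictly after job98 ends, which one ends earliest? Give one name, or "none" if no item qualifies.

Target job98 = [t=305, t=577].
job87 [t=231, t=572] → overlaps → excluded.
job88 [t=165, t=454] → overlaps → excluded.
job89 [t=312, t=558] → during → excluded.
job90 [t=108, t=137] → before → excluded.
job91 [t=289, t=369] → overlaps → excluded.
job92 [t=267, t=558] → overlaps → excluded.
job93 [t=165, t=323] → overlaps → excluded.
job94 [t=26, t=93] → before → excluded.
job95 [t=678, t=742] → after → candidate.
job96 [t=44, t=186] → before → excluded.
job97 [t=484, t=581] → overlapped-by → excluded.
Among candidates, earliest end is t=742 → job95.

job95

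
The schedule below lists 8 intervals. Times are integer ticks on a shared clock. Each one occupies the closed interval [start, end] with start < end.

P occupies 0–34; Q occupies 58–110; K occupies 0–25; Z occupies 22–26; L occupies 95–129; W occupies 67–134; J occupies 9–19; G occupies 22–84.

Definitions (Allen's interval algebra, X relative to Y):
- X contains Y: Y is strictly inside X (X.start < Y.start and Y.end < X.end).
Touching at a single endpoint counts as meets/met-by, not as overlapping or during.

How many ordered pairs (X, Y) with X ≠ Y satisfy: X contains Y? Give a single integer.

Checking all 56 ordered pairs for relation 'contains'; matching pairs in alphabetical order:
(K, J): K contains J ✓
(P, J): P contains J ✓
(P, Z): P contains Z ✓
(W, L): W contains L ✓
Count: 4.

4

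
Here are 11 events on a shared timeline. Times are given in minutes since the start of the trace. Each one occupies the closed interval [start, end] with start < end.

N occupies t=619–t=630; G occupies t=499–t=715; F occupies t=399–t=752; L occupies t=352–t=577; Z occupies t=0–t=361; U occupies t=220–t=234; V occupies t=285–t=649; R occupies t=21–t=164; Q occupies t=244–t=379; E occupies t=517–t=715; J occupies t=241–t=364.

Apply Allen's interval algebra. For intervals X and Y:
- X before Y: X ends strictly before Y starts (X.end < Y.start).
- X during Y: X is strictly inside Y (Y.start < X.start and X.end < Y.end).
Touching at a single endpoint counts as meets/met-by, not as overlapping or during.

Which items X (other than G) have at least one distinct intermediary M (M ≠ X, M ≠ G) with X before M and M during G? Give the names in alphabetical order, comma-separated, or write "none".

Target G = [t=499, t=715].
Intermediaries M with M during G: N.
Via N — items with X before N: J, L, Q, R, U, Z.
Union: J, L, Q, R, U, Z.

J, L, Q, R, U, Z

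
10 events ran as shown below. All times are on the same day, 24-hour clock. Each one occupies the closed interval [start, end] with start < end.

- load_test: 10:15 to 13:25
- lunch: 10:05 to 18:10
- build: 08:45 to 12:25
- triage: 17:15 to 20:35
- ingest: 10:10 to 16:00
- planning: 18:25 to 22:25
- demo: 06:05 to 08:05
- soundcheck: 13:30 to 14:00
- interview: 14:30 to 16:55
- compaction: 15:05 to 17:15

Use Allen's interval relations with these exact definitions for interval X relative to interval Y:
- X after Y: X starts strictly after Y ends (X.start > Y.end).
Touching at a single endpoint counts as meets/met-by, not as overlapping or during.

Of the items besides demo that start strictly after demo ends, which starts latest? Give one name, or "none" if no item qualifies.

Target demo = [06:05, 08:05].
build [08:45, 12:25] → after → candidate.
compaction [15:05, 17:15] → after → candidate.
ingest [10:10, 16:00] → after → candidate.
interview [14:30, 16:55] → after → candidate.
load_test [10:15, 13:25] → after → candidate.
lunch [10:05, 18:10] → after → candidate.
planning [18:25, 22:25] → after → candidate.
soundcheck [13:30, 14:00] → after → candidate.
triage [17:15, 20:35] → after → candidate.
Among candidates, latest start is 18:25 → planning.

planning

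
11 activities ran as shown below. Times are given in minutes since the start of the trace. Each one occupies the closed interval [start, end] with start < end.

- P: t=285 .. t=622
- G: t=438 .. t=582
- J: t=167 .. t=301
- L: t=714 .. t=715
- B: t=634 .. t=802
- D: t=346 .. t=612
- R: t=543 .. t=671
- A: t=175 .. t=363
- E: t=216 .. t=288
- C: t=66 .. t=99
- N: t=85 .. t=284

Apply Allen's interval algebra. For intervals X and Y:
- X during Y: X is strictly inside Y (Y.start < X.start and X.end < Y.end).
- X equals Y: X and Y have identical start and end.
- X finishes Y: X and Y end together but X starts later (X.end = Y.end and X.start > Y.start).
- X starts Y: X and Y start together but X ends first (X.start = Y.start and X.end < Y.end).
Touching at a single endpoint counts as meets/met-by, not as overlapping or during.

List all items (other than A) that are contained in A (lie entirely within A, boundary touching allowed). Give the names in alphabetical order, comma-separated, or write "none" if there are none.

Target A = [t=175, t=363].
B [t=634, t=802] → after → no.
C [t=66, t=99] → before → no.
D [t=346, t=612] → overlapped-by → no.
E [t=216, t=288] → during → yes.
G [t=438, t=582] → after → no.
J [t=167, t=301] → overlaps → no.
L [t=714, t=715] → after → no.
N [t=85, t=284] → overlaps → no.
P [t=285, t=622] → overlapped-by → no.
R [t=543, t=671] → after → no.
Result: E.

E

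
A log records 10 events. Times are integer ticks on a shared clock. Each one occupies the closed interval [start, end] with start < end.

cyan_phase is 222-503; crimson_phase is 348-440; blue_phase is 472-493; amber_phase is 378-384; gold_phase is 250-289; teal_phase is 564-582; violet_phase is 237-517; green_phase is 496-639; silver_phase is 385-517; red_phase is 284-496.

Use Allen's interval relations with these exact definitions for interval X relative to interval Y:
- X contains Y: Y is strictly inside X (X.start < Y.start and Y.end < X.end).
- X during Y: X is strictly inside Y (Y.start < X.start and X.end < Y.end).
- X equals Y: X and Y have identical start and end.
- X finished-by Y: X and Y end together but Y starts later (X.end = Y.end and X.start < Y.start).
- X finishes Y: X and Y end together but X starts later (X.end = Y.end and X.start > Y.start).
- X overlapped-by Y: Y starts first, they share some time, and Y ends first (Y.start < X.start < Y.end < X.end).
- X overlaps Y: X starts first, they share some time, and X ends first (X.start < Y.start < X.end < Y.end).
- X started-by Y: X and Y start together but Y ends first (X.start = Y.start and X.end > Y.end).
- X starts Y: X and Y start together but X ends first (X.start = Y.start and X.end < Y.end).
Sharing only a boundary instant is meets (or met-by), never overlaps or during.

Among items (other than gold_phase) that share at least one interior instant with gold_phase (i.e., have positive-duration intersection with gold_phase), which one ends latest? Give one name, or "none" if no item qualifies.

violet_phase

Target gold_phase = [250, 289].
amber_phase [378, 384] → after → excluded.
blue_phase [472, 493] → after → excluded.
crimson_phase [348, 440] → after → excluded.
cyan_phase [222, 503] → contains → candidate.
green_phase [496, 639] → after → excluded.
red_phase [284, 496] → overlapped-by → candidate.
silver_phase [385, 517] → after → excluded.
teal_phase [564, 582] → after → excluded.
violet_phase [237, 517] → contains → candidate.
Among candidates, latest end is 517 → violet_phase.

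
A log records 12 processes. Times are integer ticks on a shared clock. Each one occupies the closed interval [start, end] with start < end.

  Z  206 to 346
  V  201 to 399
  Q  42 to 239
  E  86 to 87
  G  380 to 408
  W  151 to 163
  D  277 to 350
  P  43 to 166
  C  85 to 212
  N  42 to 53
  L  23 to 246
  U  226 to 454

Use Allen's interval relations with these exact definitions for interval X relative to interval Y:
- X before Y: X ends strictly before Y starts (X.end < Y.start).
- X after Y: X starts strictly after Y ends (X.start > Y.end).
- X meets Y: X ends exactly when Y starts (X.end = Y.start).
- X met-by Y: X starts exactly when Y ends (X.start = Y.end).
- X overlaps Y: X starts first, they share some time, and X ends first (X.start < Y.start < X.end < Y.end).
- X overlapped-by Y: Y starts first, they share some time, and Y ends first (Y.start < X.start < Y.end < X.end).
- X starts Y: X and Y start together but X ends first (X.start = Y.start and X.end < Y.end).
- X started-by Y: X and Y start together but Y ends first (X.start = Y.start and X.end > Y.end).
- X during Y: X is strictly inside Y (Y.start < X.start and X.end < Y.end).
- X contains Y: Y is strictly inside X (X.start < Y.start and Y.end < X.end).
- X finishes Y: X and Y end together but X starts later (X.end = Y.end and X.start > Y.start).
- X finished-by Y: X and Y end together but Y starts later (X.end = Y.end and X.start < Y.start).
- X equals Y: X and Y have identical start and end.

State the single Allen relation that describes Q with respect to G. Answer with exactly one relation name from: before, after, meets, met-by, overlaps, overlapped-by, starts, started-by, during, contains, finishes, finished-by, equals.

Q = [42, 239]; G = [380, 408].
Compare endpoints: Q.start < G.start, Q.start < G.end, Q.end < G.start, Q.end < G.end.
That pattern is 'before'.

before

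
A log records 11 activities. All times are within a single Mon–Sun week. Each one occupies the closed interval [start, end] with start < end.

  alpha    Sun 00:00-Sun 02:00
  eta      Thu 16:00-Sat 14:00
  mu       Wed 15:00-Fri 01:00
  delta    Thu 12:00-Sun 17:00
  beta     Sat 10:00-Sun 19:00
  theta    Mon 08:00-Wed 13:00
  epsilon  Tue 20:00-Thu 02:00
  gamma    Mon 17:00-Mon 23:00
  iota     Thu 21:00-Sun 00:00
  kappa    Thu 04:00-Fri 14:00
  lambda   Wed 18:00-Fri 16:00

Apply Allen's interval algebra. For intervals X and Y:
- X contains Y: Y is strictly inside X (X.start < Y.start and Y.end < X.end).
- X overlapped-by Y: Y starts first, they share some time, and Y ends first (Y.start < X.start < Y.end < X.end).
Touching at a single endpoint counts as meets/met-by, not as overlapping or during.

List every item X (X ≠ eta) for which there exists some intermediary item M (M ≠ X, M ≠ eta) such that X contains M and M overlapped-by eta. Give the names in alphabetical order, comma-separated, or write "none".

Target eta = [Thu 16:00, Sat 14:00].
Intermediaries M with M overlapped-by eta: beta, iota.
Via beta — items with X contains beta: none.
Via iota — items with X contains iota: delta.
Union: delta.

delta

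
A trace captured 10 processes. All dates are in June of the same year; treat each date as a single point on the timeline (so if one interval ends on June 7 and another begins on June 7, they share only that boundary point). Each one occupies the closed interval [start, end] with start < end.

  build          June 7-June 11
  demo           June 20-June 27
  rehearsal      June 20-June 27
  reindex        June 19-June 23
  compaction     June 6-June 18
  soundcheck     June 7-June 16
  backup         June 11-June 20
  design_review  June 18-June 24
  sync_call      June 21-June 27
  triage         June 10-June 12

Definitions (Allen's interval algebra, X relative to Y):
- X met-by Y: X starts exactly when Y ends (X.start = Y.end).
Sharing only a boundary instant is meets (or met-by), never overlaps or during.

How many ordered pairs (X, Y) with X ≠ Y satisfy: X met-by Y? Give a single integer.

4

Checking all 90 ordered pairs for relation 'met-by'; matching pairs in alphabetical order:
(backup, build): backup met-by build ✓
(demo, backup): demo met-by backup ✓
(design_review, compaction): design_review met-by compaction ✓
(rehearsal, backup): rehearsal met-by backup ✓
Count: 4.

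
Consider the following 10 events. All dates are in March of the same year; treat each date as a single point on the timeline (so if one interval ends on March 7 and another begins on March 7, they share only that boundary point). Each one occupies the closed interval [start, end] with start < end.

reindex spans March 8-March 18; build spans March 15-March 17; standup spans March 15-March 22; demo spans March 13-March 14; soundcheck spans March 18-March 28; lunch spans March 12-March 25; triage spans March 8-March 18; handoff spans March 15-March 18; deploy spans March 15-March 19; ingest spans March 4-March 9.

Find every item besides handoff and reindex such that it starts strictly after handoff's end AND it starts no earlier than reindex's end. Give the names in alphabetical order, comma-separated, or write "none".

Conditions: its start is strictly after handoff's end (X.start > March 18) AND its start is no earlier than reindex's end (X.start >= March 18).
build: start March 15 > March 18? ✗; start March 15 >= March 18? ✗ → no.
demo: start March 13 > March 18? ✗; start March 13 >= March 18? ✗ → no.
deploy: start March 15 > March 18? ✗; start March 15 >= March 18? ✗ → no.
ingest: start March 4 > March 18? ✗; start March 4 >= March 18? ✗ → no.
lunch: start March 12 > March 18? ✗; start March 12 >= March 18? ✗ → no.
soundcheck: start March 18 > March 18? ✗; start March 18 >= March 18? ✓ → no.
standup: start March 15 > March 18? ✗; start March 15 >= March 18? ✗ → no.
triage: start March 8 > March 18? ✗; start March 8 >= March 18? ✗ → no.
Result: none.

none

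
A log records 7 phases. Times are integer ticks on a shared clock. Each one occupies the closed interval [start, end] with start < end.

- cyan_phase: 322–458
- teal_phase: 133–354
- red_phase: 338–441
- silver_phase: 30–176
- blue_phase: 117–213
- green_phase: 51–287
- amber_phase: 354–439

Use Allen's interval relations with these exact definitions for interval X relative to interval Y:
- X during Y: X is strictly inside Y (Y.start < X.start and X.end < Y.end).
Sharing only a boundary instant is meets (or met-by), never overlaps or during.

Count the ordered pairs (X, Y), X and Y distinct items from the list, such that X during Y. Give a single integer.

4

Checking all 42 ordered pairs for relation 'during'; matching pairs in alphabetical order:
(amber_phase, cyan_phase): amber_phase during cyan_phase ✓
(amber_phase, red_phase): amber_phase during red_phase ✓
(blue_phase, green_phase): blue_phase during green_phase ✓
(red_phase, cyan_phase): red_phase during cyan_phase ✓
Count: 4.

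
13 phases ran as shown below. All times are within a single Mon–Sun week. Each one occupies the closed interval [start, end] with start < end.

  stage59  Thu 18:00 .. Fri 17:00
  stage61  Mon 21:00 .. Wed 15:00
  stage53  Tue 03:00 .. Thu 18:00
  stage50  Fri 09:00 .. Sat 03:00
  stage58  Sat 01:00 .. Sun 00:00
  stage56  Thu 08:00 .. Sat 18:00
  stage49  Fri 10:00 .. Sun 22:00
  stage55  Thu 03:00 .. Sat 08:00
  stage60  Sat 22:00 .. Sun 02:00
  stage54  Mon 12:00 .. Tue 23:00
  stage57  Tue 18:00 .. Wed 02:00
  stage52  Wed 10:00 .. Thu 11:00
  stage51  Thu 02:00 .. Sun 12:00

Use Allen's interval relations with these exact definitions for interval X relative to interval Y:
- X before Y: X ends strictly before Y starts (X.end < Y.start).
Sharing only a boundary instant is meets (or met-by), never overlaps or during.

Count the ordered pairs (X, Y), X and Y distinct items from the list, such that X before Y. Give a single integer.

40

Checking all 156 ordered pairs for relation 'before'; matching pairs in alphabetical order:
(stage50, stage60): stage50 before stage60 ✓
(stage52, stage49): stage52 before stage49 ✓
(stage52, stage50): stage52 before stage50 ✓
(stage52, stage58): stage52 before stage58 ✓
(stage52, stage59): stage52 before stage59 ✓
(stage52, stage60): stage52 before stage60 ✓
(stage53, stage49): stage53 before stage49 ✓
(stage53, stage50): stage53 before stage50 ✓
(stage53, stage58): stage53 before stage58 ✓
(stage53, stage60): stage53 before stage60 ✓
(stage54, stage49): stage54 before stage49 ✓
(stage54, stage50): stage54 before stage50 ✓
(stage54, stage51): stage54 before stage51 ✓
(stage54, stage52): stage54 before stage52 ✓
(stage54, stage55): stage54 before stage55 ✓
(stage54, stage56): stage54 before stage56 ✓
(stage54, stage58): stage54 before stage58 ✓
(stage54, stage59): stage54 before stage59 ✓
(stage54, stage60): stage54 before stage60 ✓
(stage55, stage60): stage55 before stage60 ✓
(stage56, stage60): stage56 before stage60 ✓
(stage57, stage49): stage57 before stage49 ✓
(stage57, stage50): stage57 before stage50 ✓
(stage57, stage51): stage57 before stage51 ✓
... plus 16 further pairs not listed.
Count: 40.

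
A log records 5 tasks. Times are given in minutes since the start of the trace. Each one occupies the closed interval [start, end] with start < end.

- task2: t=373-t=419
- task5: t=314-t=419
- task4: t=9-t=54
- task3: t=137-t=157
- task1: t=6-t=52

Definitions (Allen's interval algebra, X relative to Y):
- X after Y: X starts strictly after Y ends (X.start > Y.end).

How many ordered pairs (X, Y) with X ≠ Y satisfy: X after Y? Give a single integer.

Checking all 20 ordered pairs for relation 'after'; matching pairs in alphabetical order:
(task2, task1): task2 after task1 ✓
(task2, task3): task2 after task3 ✓
(task2, task4): task2 after task4 ✓
(task3, task1): task3 after task1 ✓
(task3, task4): task3 after task4 ✓
(task5, task1): task5 after task1 ✓
(task5, task3): task5 after task3 ✓
(task5, task4): task5 after task4 ✓
Count: 8.

8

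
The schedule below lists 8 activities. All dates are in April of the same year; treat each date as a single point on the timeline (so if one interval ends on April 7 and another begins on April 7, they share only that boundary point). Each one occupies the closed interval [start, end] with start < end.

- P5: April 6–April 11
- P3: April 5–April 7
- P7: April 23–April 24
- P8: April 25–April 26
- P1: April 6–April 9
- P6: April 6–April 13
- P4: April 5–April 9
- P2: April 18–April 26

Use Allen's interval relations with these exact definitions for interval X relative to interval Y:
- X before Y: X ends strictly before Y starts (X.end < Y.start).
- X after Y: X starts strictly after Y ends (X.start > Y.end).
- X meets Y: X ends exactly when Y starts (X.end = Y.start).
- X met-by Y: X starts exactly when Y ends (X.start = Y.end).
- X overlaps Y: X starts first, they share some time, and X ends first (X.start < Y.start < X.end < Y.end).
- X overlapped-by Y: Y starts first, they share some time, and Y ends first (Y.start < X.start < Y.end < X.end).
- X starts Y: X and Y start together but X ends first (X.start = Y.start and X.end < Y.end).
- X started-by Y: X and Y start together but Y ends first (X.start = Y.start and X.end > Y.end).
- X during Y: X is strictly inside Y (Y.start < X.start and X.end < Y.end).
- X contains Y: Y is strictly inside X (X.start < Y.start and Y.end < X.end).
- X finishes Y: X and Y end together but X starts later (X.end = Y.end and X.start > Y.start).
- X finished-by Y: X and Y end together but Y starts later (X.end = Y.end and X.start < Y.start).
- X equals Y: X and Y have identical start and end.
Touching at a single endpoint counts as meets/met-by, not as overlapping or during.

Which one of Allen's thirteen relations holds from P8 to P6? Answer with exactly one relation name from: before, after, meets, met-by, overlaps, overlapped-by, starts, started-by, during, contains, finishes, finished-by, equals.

P8 = [April 25, April 26]; P6 = [April 6, April 13].
Compare endpoints: P8.start > P6.start, P8.start > P6.end, P8.end > P6.start, P8.end > P6.end.
That pattern is 'after'.

after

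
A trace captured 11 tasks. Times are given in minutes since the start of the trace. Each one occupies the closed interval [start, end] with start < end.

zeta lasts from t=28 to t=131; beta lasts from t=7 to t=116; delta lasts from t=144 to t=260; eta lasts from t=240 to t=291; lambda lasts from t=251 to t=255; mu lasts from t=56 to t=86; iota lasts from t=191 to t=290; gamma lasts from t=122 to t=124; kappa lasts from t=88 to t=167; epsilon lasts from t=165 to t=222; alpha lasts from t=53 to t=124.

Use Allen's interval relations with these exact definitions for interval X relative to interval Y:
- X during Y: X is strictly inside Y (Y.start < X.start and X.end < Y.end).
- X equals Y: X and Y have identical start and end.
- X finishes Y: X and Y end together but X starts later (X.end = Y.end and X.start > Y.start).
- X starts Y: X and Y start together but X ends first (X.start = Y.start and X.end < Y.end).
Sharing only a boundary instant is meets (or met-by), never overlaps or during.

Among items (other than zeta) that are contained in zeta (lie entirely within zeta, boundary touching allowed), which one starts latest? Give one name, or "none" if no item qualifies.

gamma

Target zeta = [t=28, t=131].
alpha [t=53, t=124] → during → candidate.
beta [t=7, t=116] → overlaps → excluded.
delta [t=144, t=260] → after → excluded.
epsilon [t=165, t=222] → after → excluded.
eta [t=240, t=291] → after → excluded.
gamma [t=122, t=124] → during → candidate.
iota [t=191, t=290] → after → excluded.
kappa [t=88, t=167] → overlapped-by → excluded.
lambda [t=251, t=255] → after → excluded.
mu [t=56, t=86] → during → candidate.
Among candidates, latest start is t=122 → gamma.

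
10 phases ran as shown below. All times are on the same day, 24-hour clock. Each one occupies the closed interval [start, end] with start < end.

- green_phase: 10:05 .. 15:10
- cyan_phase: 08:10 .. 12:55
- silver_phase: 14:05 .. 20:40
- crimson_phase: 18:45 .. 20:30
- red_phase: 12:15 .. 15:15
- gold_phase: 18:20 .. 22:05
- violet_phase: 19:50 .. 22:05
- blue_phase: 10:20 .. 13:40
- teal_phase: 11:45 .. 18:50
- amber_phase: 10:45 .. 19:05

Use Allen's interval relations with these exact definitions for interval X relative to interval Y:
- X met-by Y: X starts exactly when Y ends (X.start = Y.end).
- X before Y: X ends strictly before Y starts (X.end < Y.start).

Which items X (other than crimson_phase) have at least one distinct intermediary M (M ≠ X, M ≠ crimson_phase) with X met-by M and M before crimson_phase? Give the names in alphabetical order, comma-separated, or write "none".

Target crimson_phase = [18:45, 20:30].
Intermediaries M with M before crimson_phase: blue_phase, cyan_phase, green_phase, red_phase.
Via blue_phase — items with X met-by blue_phase: none.
Via cyan_phase — items with X met-by cyan_phase: none.
Via green_phase — items with X met-by green_phase: none.
Via red_phase — items with X met-by red_phase: none.
Union: none.

none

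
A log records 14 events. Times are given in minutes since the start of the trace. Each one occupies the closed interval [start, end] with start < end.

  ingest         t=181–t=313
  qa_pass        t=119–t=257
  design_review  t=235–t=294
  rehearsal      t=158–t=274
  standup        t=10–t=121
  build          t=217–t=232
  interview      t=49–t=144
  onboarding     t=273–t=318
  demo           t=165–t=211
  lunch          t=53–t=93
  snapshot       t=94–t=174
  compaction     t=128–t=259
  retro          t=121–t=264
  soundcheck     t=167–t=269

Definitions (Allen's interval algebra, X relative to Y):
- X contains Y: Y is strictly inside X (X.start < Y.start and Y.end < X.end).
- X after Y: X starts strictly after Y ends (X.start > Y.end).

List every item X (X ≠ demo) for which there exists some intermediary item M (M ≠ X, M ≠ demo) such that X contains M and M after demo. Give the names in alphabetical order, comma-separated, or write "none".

Target demo = [t=165, t=211].
Intermediaries M with M after demo: build, design_review, onboarding.
Via build — items with X contains build: compaction, ingest, qa_pass, rehearsal, retro, soundcheck.
Via design_review — items with X contains design_review: ingest.
Via onboarding — items with X contains onboarding: none.
Union: compaction, ingest, qa_pass, rehearsal, retro, soundcheck.

compaction, ingest, qa_pass, rehearsal, retro, soundcheck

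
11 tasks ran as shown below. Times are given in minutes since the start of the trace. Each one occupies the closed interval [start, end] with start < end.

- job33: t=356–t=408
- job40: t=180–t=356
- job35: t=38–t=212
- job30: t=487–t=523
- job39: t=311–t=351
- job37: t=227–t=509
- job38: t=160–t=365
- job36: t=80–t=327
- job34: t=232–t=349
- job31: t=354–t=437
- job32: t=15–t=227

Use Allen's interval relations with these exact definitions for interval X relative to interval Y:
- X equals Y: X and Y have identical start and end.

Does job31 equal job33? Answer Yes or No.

No

job31 = [t=354, t=437], job33 = [t=356, t=408].
Actual relation of job31 to job33: contains.
Asked whether 'equals' holds → No.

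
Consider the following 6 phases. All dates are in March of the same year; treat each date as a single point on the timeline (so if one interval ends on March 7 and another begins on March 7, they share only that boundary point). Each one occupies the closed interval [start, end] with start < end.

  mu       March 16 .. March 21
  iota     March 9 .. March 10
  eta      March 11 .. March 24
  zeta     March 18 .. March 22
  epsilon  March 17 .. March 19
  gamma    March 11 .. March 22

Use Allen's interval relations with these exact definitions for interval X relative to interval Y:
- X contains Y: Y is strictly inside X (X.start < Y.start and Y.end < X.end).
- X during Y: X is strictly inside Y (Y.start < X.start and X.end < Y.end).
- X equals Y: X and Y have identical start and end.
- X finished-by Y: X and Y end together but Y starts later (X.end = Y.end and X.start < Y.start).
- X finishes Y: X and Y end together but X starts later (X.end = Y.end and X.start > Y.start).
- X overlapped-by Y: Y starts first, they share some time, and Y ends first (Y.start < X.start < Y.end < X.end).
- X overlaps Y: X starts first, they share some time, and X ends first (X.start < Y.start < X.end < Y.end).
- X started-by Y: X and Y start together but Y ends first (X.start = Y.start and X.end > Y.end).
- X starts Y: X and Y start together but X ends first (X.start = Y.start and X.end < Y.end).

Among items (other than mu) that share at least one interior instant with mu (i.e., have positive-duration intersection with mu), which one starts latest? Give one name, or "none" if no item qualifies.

Target mu = [March 16, March 21].
epsilon [March 17, March 19] → during → candidate.
eta [March 11, March 24] → contains → candidate.
gamma [March 11, March 22] → contains → candidate.
iota [March 9, March 10] → before → excluded.
zeta [March 18, March 22] → overlapped-by → candidate.
Among candidates, latest start is March 18 → zeta.

zeta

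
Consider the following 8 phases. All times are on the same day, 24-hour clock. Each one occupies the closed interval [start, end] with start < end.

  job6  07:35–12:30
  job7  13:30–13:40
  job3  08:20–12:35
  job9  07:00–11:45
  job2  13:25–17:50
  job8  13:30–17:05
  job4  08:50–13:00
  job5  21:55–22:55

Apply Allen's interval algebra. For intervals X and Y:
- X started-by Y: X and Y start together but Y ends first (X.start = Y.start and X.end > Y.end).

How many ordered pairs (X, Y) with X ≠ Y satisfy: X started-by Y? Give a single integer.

1

Checking all 56 ordered pairs for relation 'started-by'; matching pairs in alphabetical order:
(job8, job7): job8 started-by job7 ✓
Count: 1.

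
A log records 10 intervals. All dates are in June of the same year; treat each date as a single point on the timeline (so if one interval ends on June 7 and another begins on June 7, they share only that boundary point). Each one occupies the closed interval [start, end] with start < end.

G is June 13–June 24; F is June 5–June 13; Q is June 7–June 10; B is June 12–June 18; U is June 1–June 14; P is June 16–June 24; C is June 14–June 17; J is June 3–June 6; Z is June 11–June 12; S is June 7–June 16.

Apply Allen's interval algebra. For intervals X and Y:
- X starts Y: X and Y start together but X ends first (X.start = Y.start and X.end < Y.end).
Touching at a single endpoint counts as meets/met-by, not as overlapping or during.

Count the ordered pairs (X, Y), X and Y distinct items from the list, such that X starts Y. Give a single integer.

Checking all 90 ordered pairs for relation 'starts'; matching pairs in alphabetical order:
(Q, S): Q starts S ✓
Count: 1.

1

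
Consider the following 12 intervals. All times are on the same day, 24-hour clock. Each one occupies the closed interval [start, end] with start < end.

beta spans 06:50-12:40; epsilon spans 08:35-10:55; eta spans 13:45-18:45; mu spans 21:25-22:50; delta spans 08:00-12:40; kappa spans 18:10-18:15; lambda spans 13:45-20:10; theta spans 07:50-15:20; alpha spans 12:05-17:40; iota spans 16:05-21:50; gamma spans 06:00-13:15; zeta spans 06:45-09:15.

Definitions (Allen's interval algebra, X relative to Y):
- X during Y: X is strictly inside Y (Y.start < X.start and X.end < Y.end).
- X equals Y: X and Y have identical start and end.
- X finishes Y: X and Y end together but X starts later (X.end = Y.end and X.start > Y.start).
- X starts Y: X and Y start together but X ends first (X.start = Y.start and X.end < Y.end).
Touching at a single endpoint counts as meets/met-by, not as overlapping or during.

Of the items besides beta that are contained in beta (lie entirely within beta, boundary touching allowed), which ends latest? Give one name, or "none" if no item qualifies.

Target beta = [06:50, 12:40].
alpha [12:05, 17:40] → overlapped-by → excluded.
delta [08:00, 12:40] → finishes → candidate.
epsilon [08:35, 10:55] → during → candidate.
eta [13:45, 18:45] → after → excluded.
gamma [06:00, 13:15] → contains → excluded.
iota [16:05, 21:50] → after → excluded.
kappa [18:10, 18:15] → after → excluded.
lambda [13:45, 20:10] → after → excluded.
mu [21:25, 22:50] → after → excluded.
theta [07:50, 15:20] → overlapped-by → excluded.
zeta [06:45, 09:15] → overlaps → excluded.
Among candidates, latest end is 12:40 → delta.

delta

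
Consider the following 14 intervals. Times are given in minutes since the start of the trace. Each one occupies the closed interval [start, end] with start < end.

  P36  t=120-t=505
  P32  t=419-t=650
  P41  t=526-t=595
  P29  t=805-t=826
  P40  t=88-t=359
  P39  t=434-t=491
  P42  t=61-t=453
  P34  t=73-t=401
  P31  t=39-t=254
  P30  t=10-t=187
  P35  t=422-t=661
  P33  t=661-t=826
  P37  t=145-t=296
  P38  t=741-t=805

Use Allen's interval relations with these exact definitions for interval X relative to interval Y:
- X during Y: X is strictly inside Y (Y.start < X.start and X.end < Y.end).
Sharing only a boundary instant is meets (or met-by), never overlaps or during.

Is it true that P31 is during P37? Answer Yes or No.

No

P31 = [t=39, t=254], P37 = [t=145, t=296].
Actual relation of P31 to P37: overlaps.
Asked whether 'during' holds → No.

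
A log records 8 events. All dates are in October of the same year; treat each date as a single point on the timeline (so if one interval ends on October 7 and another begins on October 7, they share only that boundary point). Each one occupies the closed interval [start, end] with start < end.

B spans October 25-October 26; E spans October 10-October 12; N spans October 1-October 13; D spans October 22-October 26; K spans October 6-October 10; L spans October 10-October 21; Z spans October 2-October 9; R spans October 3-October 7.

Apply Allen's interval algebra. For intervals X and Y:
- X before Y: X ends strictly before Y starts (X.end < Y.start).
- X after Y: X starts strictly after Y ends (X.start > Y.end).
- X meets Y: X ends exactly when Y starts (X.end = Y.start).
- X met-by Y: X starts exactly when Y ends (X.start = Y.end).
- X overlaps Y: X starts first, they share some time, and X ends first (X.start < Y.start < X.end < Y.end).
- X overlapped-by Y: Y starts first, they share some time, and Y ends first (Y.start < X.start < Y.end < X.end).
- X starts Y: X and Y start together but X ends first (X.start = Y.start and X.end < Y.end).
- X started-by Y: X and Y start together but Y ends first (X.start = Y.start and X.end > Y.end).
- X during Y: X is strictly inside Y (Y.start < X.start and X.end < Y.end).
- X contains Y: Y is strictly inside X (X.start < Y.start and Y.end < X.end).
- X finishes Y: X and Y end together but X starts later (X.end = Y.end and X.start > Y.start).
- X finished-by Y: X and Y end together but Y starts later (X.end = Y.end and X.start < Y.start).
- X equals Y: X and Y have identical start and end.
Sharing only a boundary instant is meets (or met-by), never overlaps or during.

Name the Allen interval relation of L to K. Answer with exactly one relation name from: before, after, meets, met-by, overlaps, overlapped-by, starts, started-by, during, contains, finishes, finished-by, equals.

L = [October 10, October 21]; K = [October 6, October 10].
Compare endpoints: L.start > K.start, L.start = K.end, L.end > K.start, L.end > K.end.
That pattern is 'met-by'.

met-by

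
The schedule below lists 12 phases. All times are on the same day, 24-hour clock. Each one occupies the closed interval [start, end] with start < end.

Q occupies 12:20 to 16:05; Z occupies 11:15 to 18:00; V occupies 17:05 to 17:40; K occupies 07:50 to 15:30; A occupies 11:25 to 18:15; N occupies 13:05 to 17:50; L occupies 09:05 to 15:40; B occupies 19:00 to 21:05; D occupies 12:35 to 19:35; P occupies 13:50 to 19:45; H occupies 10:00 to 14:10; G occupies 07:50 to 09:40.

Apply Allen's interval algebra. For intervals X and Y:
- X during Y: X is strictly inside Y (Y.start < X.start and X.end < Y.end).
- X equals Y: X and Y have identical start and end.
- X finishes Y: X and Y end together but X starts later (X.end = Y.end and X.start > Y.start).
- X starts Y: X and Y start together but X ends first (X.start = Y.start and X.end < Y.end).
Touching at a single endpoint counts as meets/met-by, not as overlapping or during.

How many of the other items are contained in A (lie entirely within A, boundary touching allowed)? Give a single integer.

3

Target A = [11:25, 18:15].
B [19:00, 21:05] → after → no.
D [12:35, 19:35] → overlapped-by → no.
G [07:50, 09:40] → before → no.
H [10:00, 14:10] → overlaps → no.
K [07:50, 15:30] → overlaps → no.
L [09:05, 15:40] → overlaps → no.
N [13:05, 17:50] → during → counts.
P [13:50, 19:45] → overlapped-by → no.
Q [12:20, 16:05] → during → counts.
V [17:05, 17:40] → during → counts.
Z [11:15, 18:00] → overlaps → no.
Total: 3.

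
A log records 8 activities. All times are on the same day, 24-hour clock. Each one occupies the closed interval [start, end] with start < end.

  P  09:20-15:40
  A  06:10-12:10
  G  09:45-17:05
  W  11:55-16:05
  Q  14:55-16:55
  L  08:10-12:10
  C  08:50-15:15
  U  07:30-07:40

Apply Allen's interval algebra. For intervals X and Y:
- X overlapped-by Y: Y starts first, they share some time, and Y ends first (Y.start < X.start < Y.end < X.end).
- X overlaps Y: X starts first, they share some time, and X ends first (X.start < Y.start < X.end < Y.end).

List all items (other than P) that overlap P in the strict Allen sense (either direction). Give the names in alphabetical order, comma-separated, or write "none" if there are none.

A, C, G, L, Q, W

Target P = [09:20, 15:40].
A [06:10, 12:10] → overlaps → yes.
C [08:50, 15:15] → overlaps → yes.
G [09:45, 17:05] → overlapped-by → yes.
L [08:10, 12:10] → overlaps → yes.
Q [14:55, 16:55] → overlapped-by → yes.
U [07:30, 07:40] → before → no.
W [11:55, 16:05] → overlapped-by → yes.
Result: A, C, G, L, Q, W.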